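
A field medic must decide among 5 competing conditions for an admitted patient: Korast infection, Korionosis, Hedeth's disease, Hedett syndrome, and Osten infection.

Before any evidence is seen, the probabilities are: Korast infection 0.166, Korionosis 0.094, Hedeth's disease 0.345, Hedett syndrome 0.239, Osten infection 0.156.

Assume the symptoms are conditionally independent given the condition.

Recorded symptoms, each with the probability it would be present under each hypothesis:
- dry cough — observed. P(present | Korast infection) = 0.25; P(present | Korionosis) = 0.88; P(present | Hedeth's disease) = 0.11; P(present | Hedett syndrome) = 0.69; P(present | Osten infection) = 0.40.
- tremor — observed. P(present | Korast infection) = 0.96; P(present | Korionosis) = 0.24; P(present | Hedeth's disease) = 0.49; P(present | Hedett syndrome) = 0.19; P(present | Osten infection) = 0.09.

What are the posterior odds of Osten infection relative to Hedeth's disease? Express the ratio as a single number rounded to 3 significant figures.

Unnormalized posterior weight (prior times the symptom likelihoods) for each of the two hypotheses:
  Osten infection: 0.156 × 0.40 × 0.09 = 0.005616
  Hedeth's disease: 0.345 × 0.11 × 0.49 = 0.018595
Odds(Osten infection : Hedeth's disease) = 0.005616 / 0.018595 ≈ 0.302.

0.302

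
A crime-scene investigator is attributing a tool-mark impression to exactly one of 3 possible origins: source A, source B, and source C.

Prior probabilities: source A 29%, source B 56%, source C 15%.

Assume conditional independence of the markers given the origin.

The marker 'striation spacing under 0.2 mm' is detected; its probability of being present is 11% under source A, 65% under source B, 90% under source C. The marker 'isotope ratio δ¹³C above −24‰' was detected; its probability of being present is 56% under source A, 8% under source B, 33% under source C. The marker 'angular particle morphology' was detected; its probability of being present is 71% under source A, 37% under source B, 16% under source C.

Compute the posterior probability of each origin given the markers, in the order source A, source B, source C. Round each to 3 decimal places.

By Bayes' rule with conditional independence, the unnormalized weight for each hypothesis is prior × ∏ likelihoods:
  source A: 0.29 × 0.11 × 0.56 × 0.71 = 0.012683
  source B: 0.56 × 0.65 × 0.08 × 0.37 = 0.010774
  source C: 0.15 × 0.90 × 0.33 × 0.16 = 0.007128
The unnormalized weights sum to 0.030586.
P(source A | evidence) = 0.012683 / 0.030586 ≈ 0.415
P(source B | evidence) = 0.010774 / 0.030586 ≈ 0.352
P(source C | evidence) = 0.007128 / 0.030586 ≈ 0.233

0.415, 0.352, 0.233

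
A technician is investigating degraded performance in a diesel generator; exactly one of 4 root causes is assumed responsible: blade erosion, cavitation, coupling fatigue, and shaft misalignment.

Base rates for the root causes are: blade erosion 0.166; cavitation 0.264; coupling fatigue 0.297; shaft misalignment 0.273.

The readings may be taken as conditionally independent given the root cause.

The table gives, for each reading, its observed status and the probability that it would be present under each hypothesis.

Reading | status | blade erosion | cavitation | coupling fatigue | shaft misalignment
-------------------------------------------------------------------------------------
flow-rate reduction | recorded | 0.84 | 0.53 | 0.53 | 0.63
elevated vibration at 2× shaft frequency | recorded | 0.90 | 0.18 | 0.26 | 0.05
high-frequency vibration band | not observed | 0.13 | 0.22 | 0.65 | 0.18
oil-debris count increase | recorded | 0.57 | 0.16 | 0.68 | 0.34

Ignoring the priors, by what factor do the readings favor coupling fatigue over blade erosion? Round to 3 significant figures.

0.0875

Take the product of per-reading likelihoods under each hypothesis (using 1 − P(present | H) for each absent reading), then divide.
  coupling fatigue: 0.53 × 0.26 × (1 − 0.65) × 0.68 = 0.032796
  blade erosion: 0.84 × 0.90 × (1 − 0.13) × 0.57 = 0.3749
Bayes factor = 0.032796 / 0.3749 ≈ 0.0875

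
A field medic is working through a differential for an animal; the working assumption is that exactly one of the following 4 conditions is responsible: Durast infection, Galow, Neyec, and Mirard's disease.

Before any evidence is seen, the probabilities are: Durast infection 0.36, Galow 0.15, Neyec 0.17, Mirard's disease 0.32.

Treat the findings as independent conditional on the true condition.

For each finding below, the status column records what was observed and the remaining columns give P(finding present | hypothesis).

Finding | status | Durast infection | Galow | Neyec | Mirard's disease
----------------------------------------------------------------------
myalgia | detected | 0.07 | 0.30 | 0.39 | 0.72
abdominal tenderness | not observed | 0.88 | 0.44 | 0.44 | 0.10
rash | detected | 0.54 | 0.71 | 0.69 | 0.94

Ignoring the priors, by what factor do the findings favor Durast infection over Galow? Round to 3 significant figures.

The Bayes factor is the ratio of the joint likelihoods of the evidence pattern under the two hypotheses (using 1 − P(present | H) for each absent finding).
  Durast infection: 0.07 × (1 − 0.88) × 0.54 = 0.004536
  Galow: 0.30 × (1 − 0.44) × 0.71 = 0.11928
Bayes factor = 0.004536 / 0.11928 ≈ 0.0380

0.0380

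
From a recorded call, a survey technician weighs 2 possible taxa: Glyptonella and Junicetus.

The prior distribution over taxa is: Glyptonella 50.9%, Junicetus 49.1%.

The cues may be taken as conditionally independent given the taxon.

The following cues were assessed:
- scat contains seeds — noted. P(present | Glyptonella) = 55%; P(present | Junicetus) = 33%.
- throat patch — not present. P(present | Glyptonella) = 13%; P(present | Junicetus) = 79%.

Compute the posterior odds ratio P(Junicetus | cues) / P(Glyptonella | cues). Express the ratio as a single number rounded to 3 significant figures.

0.140

Unnormalized posterior weight (prior times the cue likelihoods) for each of the two hypotheses (using 1 − P(present | H) for each absent cue):
  Junicetus: 0.491 × 0.33 × (1 − 0.79) = 0.034026
  Glyptonella: 0.509 × 0.55 × (1 − 0.13) = 0.24356
Posterior odds = 0.034026 / 0.24356 ≈ 0.140.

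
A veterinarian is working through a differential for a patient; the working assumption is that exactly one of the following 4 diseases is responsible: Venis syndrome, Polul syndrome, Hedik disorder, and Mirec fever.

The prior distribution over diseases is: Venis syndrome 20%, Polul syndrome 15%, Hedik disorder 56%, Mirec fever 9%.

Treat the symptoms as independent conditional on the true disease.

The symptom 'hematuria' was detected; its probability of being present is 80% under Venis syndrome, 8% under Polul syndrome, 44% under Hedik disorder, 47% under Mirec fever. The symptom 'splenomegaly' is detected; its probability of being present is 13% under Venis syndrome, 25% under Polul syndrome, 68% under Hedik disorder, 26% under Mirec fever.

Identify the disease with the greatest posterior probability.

By Bayes' rule with conditional independence, the unnormalized weight for each hypothesis is prior × ∏ likelihoods:
  Venis syndrome: 0.20 × 0.80 × 0.13 = 0.0208
  Polul syndrome: 0.15 × 0.08 × 0.25 = 0.003
  Hedik disorder: 0.56 × 0.44 × 0.68 = 0.16755
  Mirec fever: 0.09 × 0.47 × 0.26 = 0.010998
Normalizing constant Z = 0.0208 + 0.003 + 0.16755 + 0.010998 = 0.20235.
P(Venis syndrome | evidence) ≈ 0.0208 / 0.20235 ≈ 0.103
P(Polul syndrome | evidence) ≈ 0.003 / 0.20235 ≈ 0.015
P(Hedik disorder | evidence) ≈ 0.16755 / 0.20235 ≈ 0.828
P(Mirec fever | evidence) ≈ 0.010998 / 0.20235 ≈ 0.054
The largest is 0.828, so Hedik disorder is most probable.

Hedik disorder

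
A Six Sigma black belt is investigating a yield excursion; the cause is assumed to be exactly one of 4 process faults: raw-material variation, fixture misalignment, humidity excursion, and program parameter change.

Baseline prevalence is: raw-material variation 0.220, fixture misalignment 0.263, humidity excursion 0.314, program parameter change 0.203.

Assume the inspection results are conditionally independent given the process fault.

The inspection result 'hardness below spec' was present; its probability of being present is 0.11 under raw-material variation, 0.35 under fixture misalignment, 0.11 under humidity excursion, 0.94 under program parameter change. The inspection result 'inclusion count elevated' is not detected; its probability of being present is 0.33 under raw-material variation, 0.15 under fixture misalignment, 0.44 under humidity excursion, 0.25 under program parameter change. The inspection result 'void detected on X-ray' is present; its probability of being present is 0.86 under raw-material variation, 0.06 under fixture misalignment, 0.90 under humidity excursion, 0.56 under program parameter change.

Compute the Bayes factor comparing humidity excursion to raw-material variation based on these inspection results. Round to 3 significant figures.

0.875

Take the product of per-inspection result likelihoods under each hypothesis (using 1 − P(present | H) for each absent inspection result), then divide.
  humidity excursion: 0.11 × (1 − 0.44) × 0.90 = 0.05544
  raw-material variation: 0.11 × (1 − 0.33) × 0.86 = 0.063382
Bayes factor = 0.05544 / 0.063382 ≈ 0.875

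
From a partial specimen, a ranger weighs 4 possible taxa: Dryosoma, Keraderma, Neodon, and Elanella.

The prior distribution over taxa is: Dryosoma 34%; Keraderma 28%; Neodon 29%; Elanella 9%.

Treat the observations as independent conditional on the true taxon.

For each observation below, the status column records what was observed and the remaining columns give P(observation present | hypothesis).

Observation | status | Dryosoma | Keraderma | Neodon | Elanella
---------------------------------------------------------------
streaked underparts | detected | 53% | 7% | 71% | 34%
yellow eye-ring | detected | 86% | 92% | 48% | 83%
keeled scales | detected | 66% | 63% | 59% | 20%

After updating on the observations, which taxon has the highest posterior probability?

By Bayes' rule with conditional independence, the unnormalized weight for each hypothesis is prior × ∏ likelihoods:
  Dryosoma: 0.34 × 0.53 × 0.86 × 0.66 = 0.10228
  Keraderma: 0.28 × 0.07 × 0.92 × 0.63 = 0.01136
  Neodon: 0.29 × 0.71 × 0.48 × 0.59 = 0.058311
  Elanella: 0.09 × 0.34 × 0.83 × 0.20 = 0.0050796
Normalizing constant Z = 0.10228 + 0.01136 + 0.058311 + 0.0050796 = 0.17703.
P(Dryosoma | evidence) ≈ 0.10228 / 0.17703 ≈ 0.578
P(Keraderma | evidence) ≈ 0.01136 / 0.17703 ≈ 0.064
P(Neodon | evidence) ≈ 0.058311 / 0.17703 ≈ 0.329
P(Elanella | evidence) ≈ 0.0050796 / 0.17703 ≈ 0.029
The largest is 0.578, so Dryosoma is most probable.

Dryosoma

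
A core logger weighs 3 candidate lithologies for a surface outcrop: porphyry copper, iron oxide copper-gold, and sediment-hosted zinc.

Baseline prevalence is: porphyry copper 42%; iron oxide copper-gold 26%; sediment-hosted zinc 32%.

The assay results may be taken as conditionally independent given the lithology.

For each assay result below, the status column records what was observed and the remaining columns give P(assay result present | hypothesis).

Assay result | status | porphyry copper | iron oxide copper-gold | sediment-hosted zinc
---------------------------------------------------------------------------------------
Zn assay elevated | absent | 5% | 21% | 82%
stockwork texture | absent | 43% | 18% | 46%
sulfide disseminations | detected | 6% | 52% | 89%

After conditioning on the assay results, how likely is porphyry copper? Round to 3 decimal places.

By Bayes' rule with conditional independence, the unnormalized weight for each hypothesis is prior × ∏ likelihoods (using 1 − P(present | H) for each absent assay result):
  porphyry copper: 0.42 × (1 − 0.05) × (1 − 0.43) × 0.06 = 0.013646
  iron oxide copper-gold: 0.26 × (1 − 0.21) × (1 − 0.18) × 0.52 = 0.087583
  sediment-hosted zinc: 0.32 × (1 − 0.82) × (1 − 0.46) × 0.89 = 0.027683
Marginal likelihood of the evidence = 0.12891.
P(porphyry copper | evidence) = 0.013646 / 0.12891 ≈ 0.106.

0.106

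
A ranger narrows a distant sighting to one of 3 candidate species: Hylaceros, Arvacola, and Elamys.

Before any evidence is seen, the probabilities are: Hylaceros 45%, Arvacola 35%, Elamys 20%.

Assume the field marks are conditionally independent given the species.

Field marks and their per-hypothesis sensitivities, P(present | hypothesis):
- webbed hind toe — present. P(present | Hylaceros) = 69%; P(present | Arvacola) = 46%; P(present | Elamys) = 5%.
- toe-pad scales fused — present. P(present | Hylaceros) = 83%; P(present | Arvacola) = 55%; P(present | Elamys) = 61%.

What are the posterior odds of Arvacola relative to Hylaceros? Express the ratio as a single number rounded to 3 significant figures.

0.344

Unnormalized posterior weight (prior times the field mark likelihoods) for each of the two hypotheses:
  Arvacola: 0.35 × 0.46 × 0.55 = 0.08855
  Hylaceros: 0.45 × 0.69 × 0.83 = 0.25771
Odds(Arvacola : Hylaceros) = 0.08855 / 0.25771 ≈ 0.344.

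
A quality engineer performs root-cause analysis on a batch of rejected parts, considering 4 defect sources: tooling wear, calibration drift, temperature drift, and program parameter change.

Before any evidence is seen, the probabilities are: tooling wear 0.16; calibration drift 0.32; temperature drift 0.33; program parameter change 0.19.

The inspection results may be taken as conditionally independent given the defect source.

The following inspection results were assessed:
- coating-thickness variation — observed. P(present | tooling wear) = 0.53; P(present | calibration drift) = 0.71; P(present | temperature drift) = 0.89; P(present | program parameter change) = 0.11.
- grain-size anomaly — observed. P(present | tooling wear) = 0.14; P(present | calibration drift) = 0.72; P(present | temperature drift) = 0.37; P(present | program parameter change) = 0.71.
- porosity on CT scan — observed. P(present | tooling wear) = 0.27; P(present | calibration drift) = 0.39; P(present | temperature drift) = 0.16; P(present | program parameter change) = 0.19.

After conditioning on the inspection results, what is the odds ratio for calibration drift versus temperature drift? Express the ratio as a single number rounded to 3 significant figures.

3.67

Posterior odds equal prior odds times the likelihood ratio; only the two competing hypotheses matter.
  calibration drift: 0.32 × 0.71 × 0.72 × 0.39 = 0.063798
  temperature drift: 0.33 × 0.89 × 0.37 × 0.16 = 0.017387
Posterior odds = 0.063798 / 0.017387 ≈ 3.67.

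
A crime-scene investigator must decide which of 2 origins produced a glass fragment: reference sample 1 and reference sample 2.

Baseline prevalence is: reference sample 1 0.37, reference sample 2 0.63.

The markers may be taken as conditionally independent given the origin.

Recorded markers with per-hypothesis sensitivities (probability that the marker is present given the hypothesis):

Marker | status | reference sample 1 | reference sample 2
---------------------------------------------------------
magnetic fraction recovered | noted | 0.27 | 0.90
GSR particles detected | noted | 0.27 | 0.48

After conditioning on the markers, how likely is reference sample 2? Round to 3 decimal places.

0.910

Multiply each prior by the joint likelihood of the marker pattern:
  reference sample 1: 0.37 × 0.27 × 0.27 = 0.026973
  reference sample 2: 0.63 × 0.90 × 0.48 = 0.27216
The unnormalized weights sum to 0.29913.
P(reference sample 2 | evidence) = 0.27216 / 0.29913 ≈ 0.910.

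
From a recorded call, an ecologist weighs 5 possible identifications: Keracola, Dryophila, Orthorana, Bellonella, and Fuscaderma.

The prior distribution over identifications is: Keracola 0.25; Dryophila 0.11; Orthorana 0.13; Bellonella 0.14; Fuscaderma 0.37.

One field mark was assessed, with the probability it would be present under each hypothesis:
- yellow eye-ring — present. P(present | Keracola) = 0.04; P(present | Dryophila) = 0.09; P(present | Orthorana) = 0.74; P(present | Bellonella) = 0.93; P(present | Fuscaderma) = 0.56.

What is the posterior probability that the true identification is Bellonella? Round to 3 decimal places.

0.287

Multiply each prior by the likelihood of the field mark:
  Keracola: 0.25 × 0.04 = 0.01
  Dryophila: 0.11 × 0.09 = 0.0099
  Orthorana: 0.13 × 0.74 = 0.0962
  Bellonella: 0.14 × 0.93 = 0.1302
  Fuscaderma: 0.37 × 0.56 = 0.2072
Marginal likelihood of the evidence = 0.4535.
P(Bellonella | evidence) = 0.1302 / 0.4535 ≈ 0.287.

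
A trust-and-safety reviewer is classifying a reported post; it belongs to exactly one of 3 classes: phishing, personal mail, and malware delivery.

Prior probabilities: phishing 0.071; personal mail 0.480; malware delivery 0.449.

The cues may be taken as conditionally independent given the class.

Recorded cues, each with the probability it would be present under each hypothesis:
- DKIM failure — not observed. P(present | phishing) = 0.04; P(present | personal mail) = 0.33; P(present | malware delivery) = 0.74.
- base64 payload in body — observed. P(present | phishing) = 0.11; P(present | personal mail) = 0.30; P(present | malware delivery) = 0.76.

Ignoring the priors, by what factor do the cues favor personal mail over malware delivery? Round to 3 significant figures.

1.02

Take the product of per-cue likelihoods under each hypothesis (using 1 − P(present | H) for each absent cue), then divide.
  personal mail: (1 − 0.33) × 0.30 = 0.201
  malware delivery: (1 − 0.74) × 0.76 = 0.1976
Bayes factor = 0.201 / 0.1976 ≈ 1.02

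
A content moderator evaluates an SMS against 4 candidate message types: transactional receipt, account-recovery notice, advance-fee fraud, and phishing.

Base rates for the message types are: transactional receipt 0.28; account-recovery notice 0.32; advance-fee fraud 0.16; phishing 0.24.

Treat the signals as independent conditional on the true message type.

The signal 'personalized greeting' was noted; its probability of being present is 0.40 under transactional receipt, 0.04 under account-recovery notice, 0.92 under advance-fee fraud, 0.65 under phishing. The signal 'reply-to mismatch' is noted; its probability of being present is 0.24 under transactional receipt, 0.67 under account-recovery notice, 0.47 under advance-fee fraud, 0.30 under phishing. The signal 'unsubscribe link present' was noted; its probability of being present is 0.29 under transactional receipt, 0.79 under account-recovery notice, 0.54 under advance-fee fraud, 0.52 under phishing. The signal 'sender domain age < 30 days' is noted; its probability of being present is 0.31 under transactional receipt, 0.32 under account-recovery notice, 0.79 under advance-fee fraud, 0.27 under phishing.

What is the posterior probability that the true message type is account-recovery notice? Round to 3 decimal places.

0.053

By Bayes' rule with conditional independence, the unnormalized weight for each hypothesis is prior × ∏ likelihoods:
  transactional receipt: 0.28 × 0.40 × 0.24 × 0.29 × 0.31 = 0.0024165
  account-recovery notice: 0.32 × 0.04 × 0.67 × 0.79 × 0.32 = 0.002168
  advance-fee fraud: 0.16 × 0.92 × 0.47 × 0.54 × 0.79 = 0.029514
  phishing: 0.24 × 0.65 × 0.30 × 0.52 × 0.27 = 0.0065707
Normalizing constant Z = 0.0024165 + 0.002168 + 0.029514 + 0.0065707 = 0.040669.
P(account-recovery notice | evidence) = 0.002168 / 0.040669 ≈ 0.053.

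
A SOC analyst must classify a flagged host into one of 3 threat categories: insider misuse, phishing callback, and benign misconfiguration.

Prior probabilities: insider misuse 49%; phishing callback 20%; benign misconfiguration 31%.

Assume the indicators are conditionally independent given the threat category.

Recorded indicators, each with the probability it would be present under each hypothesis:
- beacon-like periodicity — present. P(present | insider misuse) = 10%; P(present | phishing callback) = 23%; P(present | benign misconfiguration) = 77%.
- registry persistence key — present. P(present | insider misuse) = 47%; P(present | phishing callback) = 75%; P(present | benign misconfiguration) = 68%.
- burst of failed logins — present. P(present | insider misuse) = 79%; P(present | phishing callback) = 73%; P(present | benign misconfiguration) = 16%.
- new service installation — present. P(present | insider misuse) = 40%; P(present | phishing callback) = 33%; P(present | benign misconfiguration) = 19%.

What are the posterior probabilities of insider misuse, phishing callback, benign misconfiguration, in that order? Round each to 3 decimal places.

Multiply each prior by the joint likelihood of the indicator pattern:
  insider misuse: 0.49 × 0.10 × 0.47 × 0.79 × 0.40 = 0.0072775
  phishing callback: 0.20 × 0.23 × 0.75 × 0.73 × 0.33 = 0.0083111
  benign misconfiguration: 0.31 × 0.77 × 0.68 × 0.16 × 0.19 = 0.0049344
Marginal likelihood of the evidence = 0.020523.
P(insider misuse | evidence) = 0.0072775 / 0.020523 ≈ 0.355
P(phishing callback | evidence) = 0.0083111 / 0.020523 ≈ 0.405
P(benign misconfiguration | evidence) = 0.0049344 / 0.020523 ≈ 0.240

0.355, 0.405, 0.240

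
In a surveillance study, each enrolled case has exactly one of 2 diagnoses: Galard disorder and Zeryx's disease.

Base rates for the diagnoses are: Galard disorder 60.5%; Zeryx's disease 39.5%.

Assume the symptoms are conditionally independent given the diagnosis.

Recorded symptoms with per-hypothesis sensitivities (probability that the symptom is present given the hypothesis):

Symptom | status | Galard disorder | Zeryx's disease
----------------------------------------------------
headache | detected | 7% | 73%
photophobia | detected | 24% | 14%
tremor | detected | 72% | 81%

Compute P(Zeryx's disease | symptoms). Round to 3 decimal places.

For each hypothesis, the unnormalized posterior weight is prior × product of the symptom likelihoods:
  Galard disorder: 0.605 × 0.07 × 0.24 × 0.72 = 0.0073181
  Zeryx's disease: 0.395 × 0.73 × 0.14 × 0.81 = 0.032699
The unnormalized weights sum to 0.040017.
P(Zeryx's disease | evidence) = 0.032699 / 0.040017 ≈ 0.817.

0.817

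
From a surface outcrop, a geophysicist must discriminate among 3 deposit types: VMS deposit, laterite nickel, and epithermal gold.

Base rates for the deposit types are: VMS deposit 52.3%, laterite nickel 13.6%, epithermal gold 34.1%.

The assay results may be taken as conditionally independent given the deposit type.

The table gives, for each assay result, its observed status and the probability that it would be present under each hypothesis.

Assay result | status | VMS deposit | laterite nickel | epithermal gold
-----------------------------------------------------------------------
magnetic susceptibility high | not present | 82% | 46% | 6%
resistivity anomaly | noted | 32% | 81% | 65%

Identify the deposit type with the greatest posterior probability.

epithermal gold

Multiply each prior by the joint likelihood of the assay result pattern (using 1 − P(present | H) for each absent assay result):
  VMS deposit: 0.523 × (1 − 0.82) × 0.32 = 0.030125
  laterite nickel: 0.136 × (1 − 0.46) × 0.81 = 0.059486
  epithermal gold: 0.341 × (1 − 0.06) × 0.65 = 0.20835
Marginal likelihood of the evidence = 0.29796.
P(VMS deposit | evidence) ≈ 0.030125 / 0.29796 ≈ 0.101
P(laterite nickel | evidence) ≈ 0.059486 / 0.29796 ≈ 0.200
P(epithermal gold | evidence) ≈ 0.20835 / 0.29796 ≈ 0.699
The largest is 0.699, so epithermal gold is most probable.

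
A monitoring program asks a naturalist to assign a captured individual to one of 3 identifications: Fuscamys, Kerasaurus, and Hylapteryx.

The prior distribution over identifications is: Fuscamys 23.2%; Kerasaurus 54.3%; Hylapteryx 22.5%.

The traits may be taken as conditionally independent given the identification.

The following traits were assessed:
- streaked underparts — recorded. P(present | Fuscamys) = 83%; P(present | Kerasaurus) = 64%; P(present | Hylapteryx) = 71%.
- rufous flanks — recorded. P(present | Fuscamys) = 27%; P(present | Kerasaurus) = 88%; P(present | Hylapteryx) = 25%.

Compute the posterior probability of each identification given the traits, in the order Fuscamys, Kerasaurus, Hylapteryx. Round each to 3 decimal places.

Multiply each prior by the joint likelihood of the trait pattern:
  Fuscamys: 0.232 × 0.83 × 0.27 = 0.051991
  Kerasaurus: 0.543 × 0.64 × 0.88 = 0.30582
  Hylapteryx: 0.225 × 0.71 × 0.25 = 0.039938
Marginal likelihood of the evidence = 0.39775.
P(Fuscamys | evidence) = 0.051991 / 0.39775 ≈ 0.131
P(Kerasaurus | evidence) = 0.30582 / 0.39775 ≈ 0.769
P(Hylapteryx | evidence) = 0.039938 / 0.39775 ≈ 0.100

0.131, 0.769, 0.100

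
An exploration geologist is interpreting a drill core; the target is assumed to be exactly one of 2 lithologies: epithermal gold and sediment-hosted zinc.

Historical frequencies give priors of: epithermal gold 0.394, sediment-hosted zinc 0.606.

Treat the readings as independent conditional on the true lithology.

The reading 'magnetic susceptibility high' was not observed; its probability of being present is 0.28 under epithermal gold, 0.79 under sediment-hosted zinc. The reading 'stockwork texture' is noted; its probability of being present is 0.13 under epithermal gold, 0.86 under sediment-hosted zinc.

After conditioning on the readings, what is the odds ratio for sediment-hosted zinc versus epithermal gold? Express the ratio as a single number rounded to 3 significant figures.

Posterior odds equal prior odds times the likelihood ratio; only the two competing hypotheses matter (using 1 − P(present | H) for each absent reading).
  sediment-hosted zinc: 0.606 × (1 − 0.79) × 0.86 = 0.10944
  epithermal gold: 0.394 × (1 − 0.28) × 0.13 = 0.036878
Posterior odds = 0.10944 / 0.036878 ≈ 2.97.

2.97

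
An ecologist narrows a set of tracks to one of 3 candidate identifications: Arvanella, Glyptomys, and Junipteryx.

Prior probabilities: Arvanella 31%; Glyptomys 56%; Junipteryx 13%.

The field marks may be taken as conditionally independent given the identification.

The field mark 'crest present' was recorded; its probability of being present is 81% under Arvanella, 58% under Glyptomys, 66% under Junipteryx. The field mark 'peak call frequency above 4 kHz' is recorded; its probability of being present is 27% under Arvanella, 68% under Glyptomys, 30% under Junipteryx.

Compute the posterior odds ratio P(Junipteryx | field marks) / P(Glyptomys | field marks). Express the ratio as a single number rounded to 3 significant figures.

Posterior odds equal prior odds times the likelihood ratio; only the two competing hypotheses matter.
  Junipteryx: 0.13 × 0.66 × 0.30 = 0.02574
  Glyptomys: 0.56 × 0.58 × 0.68 = 0.22086
Odds(Junipteryx : Glyptomys) = 0.02574 / 0.22086 ≈ 0.117.

0.117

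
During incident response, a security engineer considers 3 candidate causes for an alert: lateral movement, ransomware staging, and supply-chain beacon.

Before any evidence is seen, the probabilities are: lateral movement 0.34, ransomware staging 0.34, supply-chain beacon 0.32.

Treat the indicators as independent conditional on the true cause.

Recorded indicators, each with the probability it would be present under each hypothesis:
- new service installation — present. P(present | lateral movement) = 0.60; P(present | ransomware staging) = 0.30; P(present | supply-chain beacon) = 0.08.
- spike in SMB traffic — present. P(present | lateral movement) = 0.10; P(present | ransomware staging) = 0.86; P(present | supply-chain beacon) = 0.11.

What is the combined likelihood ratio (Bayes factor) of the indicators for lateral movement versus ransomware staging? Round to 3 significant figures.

Joint likelihood of the indicator pattern under each hypothesis:
  lateral movement: 0.60 × 0.10 = 0.06
  ransomware staging: 0.30 × 0.86 = 0.258
Bayes factor = 0.06 / 0.258 ≈ 0.233

0.233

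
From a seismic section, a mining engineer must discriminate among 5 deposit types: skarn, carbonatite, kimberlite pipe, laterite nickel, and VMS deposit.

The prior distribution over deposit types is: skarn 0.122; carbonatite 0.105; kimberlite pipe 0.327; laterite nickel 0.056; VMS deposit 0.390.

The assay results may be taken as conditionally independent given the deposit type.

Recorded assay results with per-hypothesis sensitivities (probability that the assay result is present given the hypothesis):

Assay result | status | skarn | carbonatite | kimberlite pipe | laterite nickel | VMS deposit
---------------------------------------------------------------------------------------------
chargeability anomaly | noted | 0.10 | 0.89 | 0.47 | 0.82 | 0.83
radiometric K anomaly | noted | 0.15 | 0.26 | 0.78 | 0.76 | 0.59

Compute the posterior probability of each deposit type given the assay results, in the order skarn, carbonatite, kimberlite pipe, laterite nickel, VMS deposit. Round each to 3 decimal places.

0.005, 0.065, 0.322, 0.094, 0.514

By Bayes' rule with conditional independence, the unnormalized weight for each hypothesis is prior × ∏ likelihoods:
  skarn: 0.122 × 0.10 × 0.15 = 0.00183
  carbonatite: 0.105 × 0.89 × 0.26 = 0.024297
  kimberlite pipe: 0.327 × 0.47 × 0.78 = 0.11988
  laterite nickel: 0.056 × 0.82 × 0.76 = 0.034899
  VMS deposit: 0.390 × 0.83 × 0.59 = 0.19098
Normalizing constant Z = 0.00183 + 0.024297 + 0.11988 + 0.034899 + 0.19098 = 0.37189.
P(skarn | evidence) = 0.00183 / 0.37189 ≈ 0.005
P(carbonatite | evidence) = 0.024297 / 0.37189 ≈ 0.065
P(kimberlite pipe | evidence) = 0.11988 / 0.37189 ≈ 0.322
P(laterite nickel | evidence) = 0.034899 / 0.37189 ≈ 0.094
P(VMS deposit | evidence) = 0.19098 / 0.37189 ≈ 0.514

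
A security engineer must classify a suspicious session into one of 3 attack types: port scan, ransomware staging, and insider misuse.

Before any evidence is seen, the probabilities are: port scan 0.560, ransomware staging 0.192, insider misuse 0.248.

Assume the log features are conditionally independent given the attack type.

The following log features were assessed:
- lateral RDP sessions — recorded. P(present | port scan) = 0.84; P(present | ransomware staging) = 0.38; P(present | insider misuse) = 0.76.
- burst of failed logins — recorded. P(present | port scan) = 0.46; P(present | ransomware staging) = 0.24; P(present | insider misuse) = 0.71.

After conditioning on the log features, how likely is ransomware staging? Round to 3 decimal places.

Multiply each prior by the joint likelihood of the log feature pattern:
  port scan: 0.560 × 0.84 × 0.46 = 0.21638
  ransomware staging: 0.192 × 0.38 × 0.24 = 0.01751
  insider misuse: 0.248 × 0.76 × 0.71 = 0.13382
Marginal likelihood of the evidence = 0.36772.
P(ransomware staging | evidence) = 0.01751 / 0.36772 ≈ 0.048.

0.048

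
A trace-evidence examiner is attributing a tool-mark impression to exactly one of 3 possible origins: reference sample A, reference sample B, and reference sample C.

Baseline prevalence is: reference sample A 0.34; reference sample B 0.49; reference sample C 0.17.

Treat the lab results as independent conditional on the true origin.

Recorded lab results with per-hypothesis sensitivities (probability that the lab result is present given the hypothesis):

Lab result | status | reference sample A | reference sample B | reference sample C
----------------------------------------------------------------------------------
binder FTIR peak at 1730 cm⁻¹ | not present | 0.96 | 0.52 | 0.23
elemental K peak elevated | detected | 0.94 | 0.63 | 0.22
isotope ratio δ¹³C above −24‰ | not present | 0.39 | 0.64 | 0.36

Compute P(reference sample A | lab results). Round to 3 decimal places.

0.098

Multiply each prior by the joint likelihood of the lab result pattern (using 1 − P(present | H) for each absent lab result):
  reference sample A: 0.34 × (1 − 0.96) × 0.94 × (1 − 0.39) = 0.0077982
  reference sample B: 0.49 × (1 − 0.52) × 0.63 × (1 − 0.64) = 0.053343
  reference sample C: 0.17 × (1 − 0.23) × 0.22 × (1 − 0.36) = 0.018431
Normalizing constant Z = 0.0077982 + 0.053343 + 0.018431 = 0.079572.
P(reference sample A | evidence) = 0.0077982 / 0.079572 ≈ 0.098.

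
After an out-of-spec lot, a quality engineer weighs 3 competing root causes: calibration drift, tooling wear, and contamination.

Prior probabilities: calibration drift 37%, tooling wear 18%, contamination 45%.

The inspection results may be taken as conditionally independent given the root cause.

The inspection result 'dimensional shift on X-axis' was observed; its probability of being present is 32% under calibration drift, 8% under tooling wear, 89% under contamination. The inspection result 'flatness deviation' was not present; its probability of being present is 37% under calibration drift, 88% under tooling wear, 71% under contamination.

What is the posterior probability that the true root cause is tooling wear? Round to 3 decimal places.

By Bayes' rule with conditional independence, the unnormalized weight for each hypothesis is prior × ∏ likelihoods (using 1 − P(present | H) for each absent inspection result):
  calibration drift: 0.37 × 0.32 × (1 − 0.37) = 0.074592
  tooling wear: 0.18 × 0.08 × (1 − 0.88) = 0.001728
  contamination: 0.45 × 0.89 × (1 − 0.71) = 0.11615
Marginal likelihood of the evidence = 0.19247.
P(tooling wear | evidence) = 0.001728 / 0.19247 ≈ 0.009.

0.009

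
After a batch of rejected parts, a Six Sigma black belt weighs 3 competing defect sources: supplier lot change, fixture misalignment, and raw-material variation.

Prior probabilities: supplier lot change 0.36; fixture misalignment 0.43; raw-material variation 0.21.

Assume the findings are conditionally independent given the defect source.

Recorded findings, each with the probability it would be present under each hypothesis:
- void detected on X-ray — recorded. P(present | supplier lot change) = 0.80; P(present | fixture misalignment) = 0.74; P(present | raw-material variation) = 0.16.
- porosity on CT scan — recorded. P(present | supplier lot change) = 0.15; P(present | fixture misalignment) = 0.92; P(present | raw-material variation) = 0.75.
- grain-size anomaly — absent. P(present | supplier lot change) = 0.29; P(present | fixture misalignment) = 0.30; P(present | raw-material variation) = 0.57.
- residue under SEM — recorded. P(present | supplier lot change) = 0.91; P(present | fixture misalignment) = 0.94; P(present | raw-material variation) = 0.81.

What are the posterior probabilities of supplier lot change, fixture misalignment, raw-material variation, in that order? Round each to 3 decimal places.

For each hypothesis, the unnormalized posterior weight is prior × product of the finding likelihoods (using 1 − P(present | H) for each absent finding):
  supplier lot change: 0.36 × 0.80 × 0.15 × (1 − 0.29) × 0.91 = 0.027912
  fixture misalignment: 0.43 × 0.74 × 0.92 × (1 − 0.30) × 0.94 = 0.19263
  raw-material variation: 0.21 × 0.16 × 0.75 × (1 − 0.57) × 0.81 = 0.0087772
Normalizing constant Z = 0.027912 + 0.19263 + 0.0087772 = 0.22931.
P(supplier lot change | evidence) = 0.027912 / 0.22931 ≈ 0.122
P(fixture misalignment | evidence) = 0.19263 / 0.22931 ≈ 0.840
P(raw-material variation | evidence) = 0.0087772 / 0.22931 ≈ 0.038

0.122, 0.840, 0.038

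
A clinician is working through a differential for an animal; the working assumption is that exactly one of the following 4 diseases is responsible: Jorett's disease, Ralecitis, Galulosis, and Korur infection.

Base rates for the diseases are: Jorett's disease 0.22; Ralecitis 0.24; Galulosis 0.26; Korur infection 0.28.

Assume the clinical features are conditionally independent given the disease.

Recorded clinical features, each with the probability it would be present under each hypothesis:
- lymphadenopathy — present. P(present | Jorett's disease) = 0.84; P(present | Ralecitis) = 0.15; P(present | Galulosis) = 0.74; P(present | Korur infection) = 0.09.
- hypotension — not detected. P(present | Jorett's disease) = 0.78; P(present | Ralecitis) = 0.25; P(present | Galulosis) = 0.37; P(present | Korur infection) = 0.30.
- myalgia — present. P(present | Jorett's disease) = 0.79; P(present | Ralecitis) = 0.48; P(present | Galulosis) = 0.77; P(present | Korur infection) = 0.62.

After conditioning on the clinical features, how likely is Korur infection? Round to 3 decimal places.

By Bayes' rule with conditional independence, the unnormalized weight for each hypothesis is prior × ∏ likelihoods (using 1 − P(present | H) for each absent clinical feature):
  Jorett's disease: 0.22 × 0.84 × (1 − 0.78) × 0.79 = 0.032118
  Ralecitis: 0.24 × 0.15 × (1 − 0.25) × 0.48 = 0.01296
  Galulosis: 0.26 × 0.74 × (1 − 0.37) × 0.77 = 0.093333
  Korur infection: 0.28 × 0.09 × (1 − 0.30) × 0.62 = 0.010937
Normalizing constant Z = 0.032118 + 0.01296 + 0.093333 + 0.010937 = 0.14935.
P(Korur infection | evidence) = 0.010937 / 0.14935 ≈ 0.073.

0.073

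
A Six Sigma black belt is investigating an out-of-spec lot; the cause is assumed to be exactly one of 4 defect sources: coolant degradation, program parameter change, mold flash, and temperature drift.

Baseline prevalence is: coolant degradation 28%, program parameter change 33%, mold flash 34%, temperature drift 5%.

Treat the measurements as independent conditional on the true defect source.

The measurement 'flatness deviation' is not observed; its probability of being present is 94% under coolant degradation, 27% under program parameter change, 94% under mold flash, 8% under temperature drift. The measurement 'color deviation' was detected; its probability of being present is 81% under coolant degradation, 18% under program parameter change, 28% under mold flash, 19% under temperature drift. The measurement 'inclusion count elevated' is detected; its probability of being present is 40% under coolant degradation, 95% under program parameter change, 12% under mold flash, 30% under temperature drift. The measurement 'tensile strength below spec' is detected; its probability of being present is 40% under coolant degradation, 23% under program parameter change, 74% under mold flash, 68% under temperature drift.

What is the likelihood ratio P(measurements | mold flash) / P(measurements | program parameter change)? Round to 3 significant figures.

0.0520

Joint likelihood of the measurement pattern under each hypothesis (using 1 − P(present | H) for each absent measurement):
  mold flash: (1 − 0.94) × 0.28 × 0.12 × 0.74 = 0.0014918
  program parameter change: (1 − 0.27) × 0.18 × 0.95 × 0.23 = 0.028711
Bayes factor = 0.0014918 / 0.028711 ≈ 0.0520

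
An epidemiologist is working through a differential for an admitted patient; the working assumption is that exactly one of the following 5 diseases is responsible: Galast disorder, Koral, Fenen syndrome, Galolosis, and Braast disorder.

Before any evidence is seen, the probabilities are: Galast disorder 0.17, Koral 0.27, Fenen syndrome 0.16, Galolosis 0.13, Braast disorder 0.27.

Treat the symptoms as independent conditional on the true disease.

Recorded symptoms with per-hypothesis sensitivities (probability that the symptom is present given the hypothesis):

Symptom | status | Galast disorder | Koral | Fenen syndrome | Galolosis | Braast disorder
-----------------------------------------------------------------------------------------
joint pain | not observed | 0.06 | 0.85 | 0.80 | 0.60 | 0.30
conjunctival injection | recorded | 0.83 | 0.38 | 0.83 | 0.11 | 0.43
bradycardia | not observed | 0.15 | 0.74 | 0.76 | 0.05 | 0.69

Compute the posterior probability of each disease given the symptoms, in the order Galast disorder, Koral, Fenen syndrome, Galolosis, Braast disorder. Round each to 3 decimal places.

By Bayes' rule with conditional independence, the unnormalized weight for each hypothesis is prior × ∏ likelihoods (using 1 − P(present | H) for each absent symptom):
  Galast disorder: 0.17 × (1 − 0.06) × 0.83 × (1 − 0.15) = 0.11274
  Koral: 0.27 × (1 − 0.85) × 0.38 × (1 − 0.74) = 0.0040014
  Fenen syndrome: 0.16 × (1 − 0.80) × 0.83 × (1 − 0.76) = 0.0063744
  Galolosis: 0.13 × (1 − 0.60) × 0.11 × (1 − 0.05) = 0.005434
  Braast disorder: 0.27 × (1 − 0.30) × 0.43 × (1 − 0.69) = 0.025194
The unnormalized weights sum to 0.15374.
P(Galast disorder | evidence) = 0.11274 / 0.15374 ≈ 0.733
P(Koral | evidence) = 0.0040014 / 0.15374 ≈ 0.026
P(Fenen syndrome | evidence) = 0.0063744 / 0.15374 ≈ 0.041
P(Galolosis | evidence) = 0.005434 / 0.15374 ≈ 0.035
P(Braast disorder | evidence) = 0.025194 / 0.15374 ≈ 0.164

0.733, 0.026, 0.041, 0.035, 0.164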